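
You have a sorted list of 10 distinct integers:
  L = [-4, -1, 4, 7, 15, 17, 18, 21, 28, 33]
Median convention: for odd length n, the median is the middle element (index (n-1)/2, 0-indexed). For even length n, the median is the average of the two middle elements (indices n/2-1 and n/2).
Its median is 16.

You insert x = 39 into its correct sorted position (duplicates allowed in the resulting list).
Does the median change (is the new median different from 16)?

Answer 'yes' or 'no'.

Old median = 16
Insert x = 39
New median = 17
Changed? yes

Answer: yes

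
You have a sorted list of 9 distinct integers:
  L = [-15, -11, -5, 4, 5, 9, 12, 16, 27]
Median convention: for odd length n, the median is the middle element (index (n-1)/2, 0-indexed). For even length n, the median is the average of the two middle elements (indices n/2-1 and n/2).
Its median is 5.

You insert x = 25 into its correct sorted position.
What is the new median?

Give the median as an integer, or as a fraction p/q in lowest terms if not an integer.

Old list (sorted, length 9): [-15, -11, -5, 4, 5, 9, 12, 16, 27]
Old median = 5
Insert x = 25
Old length odd (9). Middle was index 4 = 5.
New length even (10). New median = avg of two middle elements.
x = 25: 8 elements are < x, 1 elements are > x.
New sorted list: [-15, -11, -5, 4, 5, 9, 12, 16, 25, 27]
New median = 7

Answer: 7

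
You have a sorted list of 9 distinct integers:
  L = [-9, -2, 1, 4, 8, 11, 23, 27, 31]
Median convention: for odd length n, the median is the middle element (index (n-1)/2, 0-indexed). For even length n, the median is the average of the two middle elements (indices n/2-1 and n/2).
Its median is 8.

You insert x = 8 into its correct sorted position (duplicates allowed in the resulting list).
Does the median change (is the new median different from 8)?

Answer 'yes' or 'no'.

Old median = 8
Insert x = 8
New median = 8
Changed? no

Answer: no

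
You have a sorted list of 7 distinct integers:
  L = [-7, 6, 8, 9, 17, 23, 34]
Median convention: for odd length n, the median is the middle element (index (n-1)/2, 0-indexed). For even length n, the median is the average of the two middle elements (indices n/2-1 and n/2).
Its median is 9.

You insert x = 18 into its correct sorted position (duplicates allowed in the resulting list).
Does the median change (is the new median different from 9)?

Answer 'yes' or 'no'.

Old median = 9
Insert x = 18
New median = 13
Changed? yes

Answer: yes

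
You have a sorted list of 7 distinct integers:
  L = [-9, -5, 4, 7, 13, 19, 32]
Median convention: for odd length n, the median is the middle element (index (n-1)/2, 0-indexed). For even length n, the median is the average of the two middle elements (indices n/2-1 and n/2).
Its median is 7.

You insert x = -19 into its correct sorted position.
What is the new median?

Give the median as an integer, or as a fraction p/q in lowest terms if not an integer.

Answer: 11/2

Derivation:
Old list (sorted, length 7): [-9, -5, 4, 7, 13, 19, 32]
Old median = 7
Insert x = -19
Old length odd (7). Middle was index 3 = 7.
New length even (8). New median = avg of two middle elements.
x = -19: 0 elements are < x, 7 elements are > x.
New sorted list: [-19, -9, -5, 4, 7, 13, 19, 32]
New median = 11/2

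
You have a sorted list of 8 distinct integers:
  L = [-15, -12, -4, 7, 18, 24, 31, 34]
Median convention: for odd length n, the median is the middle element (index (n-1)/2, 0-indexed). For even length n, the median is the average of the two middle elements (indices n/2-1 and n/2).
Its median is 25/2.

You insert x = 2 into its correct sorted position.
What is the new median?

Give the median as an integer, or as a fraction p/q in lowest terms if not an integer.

Answer: 7

Derivation:
Old list (sorted, length 8): [-15, -12, -4, 7, 18, 24, 31, 34]
Old median = 25/2
Insert x = 2
Old length even (8). Middle pair: indices 3,4 = 7,18.
New length odd (9). New median = single middle element.
x = 2: 3 elements are < x, 5 elements are > x.
New sorted list: [-15, -12, -4, 2, 7, 18, 24, 31, 34]
New median = 7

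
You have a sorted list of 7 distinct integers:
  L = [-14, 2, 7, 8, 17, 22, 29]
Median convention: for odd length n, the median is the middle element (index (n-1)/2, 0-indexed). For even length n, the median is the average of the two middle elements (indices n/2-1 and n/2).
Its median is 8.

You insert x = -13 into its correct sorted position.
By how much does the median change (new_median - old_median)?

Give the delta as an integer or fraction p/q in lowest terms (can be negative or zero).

Old median = 8
After inserting x = -13: new sorted = [-14, -13, 2, 7, 8, 17, 22, 29]
New median = 15/2
Delta = 15/2 - 8 = -1/2

Answer: -1/2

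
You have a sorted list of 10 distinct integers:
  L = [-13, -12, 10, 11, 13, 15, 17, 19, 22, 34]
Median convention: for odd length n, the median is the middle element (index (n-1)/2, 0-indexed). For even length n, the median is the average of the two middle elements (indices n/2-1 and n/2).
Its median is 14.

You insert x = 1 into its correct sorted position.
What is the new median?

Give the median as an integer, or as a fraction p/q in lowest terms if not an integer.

Answer: 13

Derivation:
Old list (sorted, length 10): [-13, -12, 10, 11, 13, 15, 17, 19, 22, 34]
Old median = 14
Insert x = 1
Old length even (10). Middle pair: indices 4,5 = 13,15.
New length odd (11). New median = single middle element.
x = 1: 2 elements are < x, 8 elements are > x.
New sorted list: [-13, -12, 1, 10, 11, 13, 15, 17, 19, 22, 34]
New median = 13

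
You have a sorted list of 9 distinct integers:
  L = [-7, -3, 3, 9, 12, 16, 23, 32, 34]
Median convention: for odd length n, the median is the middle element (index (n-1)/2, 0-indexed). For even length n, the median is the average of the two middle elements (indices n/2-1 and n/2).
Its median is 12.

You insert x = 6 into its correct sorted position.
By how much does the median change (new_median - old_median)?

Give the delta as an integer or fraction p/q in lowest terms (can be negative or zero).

Answer: -3/2

Derivation:
Old median = 12
After inserting x = 6: new sorted = [-7, -3, 3, 6, 9, 12, 16, 23, 32, 34]
New median = 21/2
Delta = 21/2 - 12 = -3/2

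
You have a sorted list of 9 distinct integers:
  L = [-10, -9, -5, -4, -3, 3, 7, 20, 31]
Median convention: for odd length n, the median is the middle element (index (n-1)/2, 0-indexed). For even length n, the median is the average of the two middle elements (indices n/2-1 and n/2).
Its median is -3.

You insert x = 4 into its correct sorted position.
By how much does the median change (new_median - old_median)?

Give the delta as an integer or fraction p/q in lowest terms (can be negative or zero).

Old median = -3
After inserting x = 4: new sorted = [-10, -9, -5, -4, -3, 3, 4, 7, 20, 31]
New median = 0
Delta = 0 - -3 = 3

Answer: 3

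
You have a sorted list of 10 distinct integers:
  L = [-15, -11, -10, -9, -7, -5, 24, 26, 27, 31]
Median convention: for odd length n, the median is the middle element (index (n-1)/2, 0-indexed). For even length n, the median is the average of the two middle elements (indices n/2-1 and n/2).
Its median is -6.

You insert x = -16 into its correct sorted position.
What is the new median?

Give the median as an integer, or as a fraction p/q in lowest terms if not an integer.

Answer: -7

Derivation:
Old list (sorted, length 10): [-15, -11, -10, -9, -7, -5, 24, 26, 27, 31]
Old median = -6
Insert x = -16
Old length even (10). Middle pair: indices 4,5 = -7,-5.
New length odd (11). New median = single middle element.
x = -16: 0 elements are < x, 10 elements are > x.
New sorted list: [-16, -15, -11, -10, -9, -7, -5, 24, 26, 27, 31]
New median = -7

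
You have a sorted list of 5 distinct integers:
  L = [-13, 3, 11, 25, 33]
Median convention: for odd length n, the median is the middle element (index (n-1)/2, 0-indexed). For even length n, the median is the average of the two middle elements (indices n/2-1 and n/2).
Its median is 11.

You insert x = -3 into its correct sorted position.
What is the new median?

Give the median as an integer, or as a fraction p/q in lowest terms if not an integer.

Old list (sorted, length 5): [-13, 3, 11, 25, 33]
Old median = 11
Insert x = -3
Old length odd (5). Middle was index 2 = 11.
New length even (6). New median = avg of two middle elements.
x = -3: 1 elements are < x, 4 elements are > x.
New sorted list: [-13, -3, 3, 11, 25, 33]
New median = 7

Answer: 7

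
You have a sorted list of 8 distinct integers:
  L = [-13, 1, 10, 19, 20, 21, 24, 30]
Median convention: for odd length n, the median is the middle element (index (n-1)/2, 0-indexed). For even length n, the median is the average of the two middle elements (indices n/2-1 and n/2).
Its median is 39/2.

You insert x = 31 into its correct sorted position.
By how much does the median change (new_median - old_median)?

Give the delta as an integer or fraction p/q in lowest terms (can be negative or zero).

Old median = 39/2
After inserting x = 31: new sorted = [-13, 1, 10, 19, 20, 21, 24, 30, 31]
New median = 20
Delta = 20 - 39/2 = 1/2

Answer: 1/2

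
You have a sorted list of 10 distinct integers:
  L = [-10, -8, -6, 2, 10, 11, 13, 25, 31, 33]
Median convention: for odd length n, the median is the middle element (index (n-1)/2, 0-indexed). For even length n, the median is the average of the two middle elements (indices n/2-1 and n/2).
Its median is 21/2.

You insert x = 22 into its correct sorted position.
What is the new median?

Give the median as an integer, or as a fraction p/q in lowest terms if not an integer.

Answer: 11

Derivation:
Old list (sorted, length 10): [-10, -8, -6, 2, 10, 11, 13, 25, 31, 33]
Old median = 21/2
Insert x = 22
Old length even (10). Middle pair: indices 4,5 = 10,11.
New length odd (11). New median = single middle element.
x = 22: 7 elements are < x, 3 elements are > x.
New sorted list: [-10, -8, -6, 2, 10, 11, 13, 22, 25, 31, 33]
New median = 11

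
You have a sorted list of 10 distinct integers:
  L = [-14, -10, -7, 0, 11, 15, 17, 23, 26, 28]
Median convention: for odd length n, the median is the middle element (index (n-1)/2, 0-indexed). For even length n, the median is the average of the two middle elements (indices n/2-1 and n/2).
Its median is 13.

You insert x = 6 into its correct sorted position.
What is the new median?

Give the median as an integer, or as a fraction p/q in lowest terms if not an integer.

Answer: 11

Derivation:
Old list (sorted, length 10): [-14, -10, -7, 0, 11, 15, 17, 23, 26, 28]
Old median = 13
Insert x = 6
Old length even (10). Middle pair: indices 4,5 = 11,15.
New length odd (11). New median = single middle element.
x = 6: 4 elements are < x, 6 elements are > x.
New sorted list: [-14, -10, -7, 0, 6, 11, 15, 17, 23, 26, 28]
New median = 11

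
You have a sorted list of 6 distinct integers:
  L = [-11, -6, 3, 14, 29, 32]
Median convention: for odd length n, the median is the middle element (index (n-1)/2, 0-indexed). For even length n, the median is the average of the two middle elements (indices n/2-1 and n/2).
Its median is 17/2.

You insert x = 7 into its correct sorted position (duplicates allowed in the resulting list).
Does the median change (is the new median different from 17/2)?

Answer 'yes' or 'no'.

Answer: yes

Derivation:
Old median = 17/2
Insert x = 7
New median = 7
Changed? yes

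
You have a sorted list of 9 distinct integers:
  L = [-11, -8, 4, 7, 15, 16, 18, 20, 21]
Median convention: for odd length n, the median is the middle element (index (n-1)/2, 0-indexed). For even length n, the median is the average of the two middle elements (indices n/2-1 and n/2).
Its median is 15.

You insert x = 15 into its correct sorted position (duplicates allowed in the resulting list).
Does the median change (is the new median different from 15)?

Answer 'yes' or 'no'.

Answer: no

Derivation:
Old median = 15
Insert x = 15
New median = 15
Changed? no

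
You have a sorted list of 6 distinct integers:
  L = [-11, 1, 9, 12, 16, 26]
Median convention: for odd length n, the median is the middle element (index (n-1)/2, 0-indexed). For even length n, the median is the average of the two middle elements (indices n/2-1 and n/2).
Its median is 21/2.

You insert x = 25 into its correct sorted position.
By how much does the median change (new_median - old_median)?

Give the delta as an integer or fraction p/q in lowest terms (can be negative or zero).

Old median = 21/2
After inserting x = 25: new sorted = [-11, 1, 9, 12, 16, 25, 26]
New median = 12
Delta = 12 - 21/2 = 3/2

Answer: 3/2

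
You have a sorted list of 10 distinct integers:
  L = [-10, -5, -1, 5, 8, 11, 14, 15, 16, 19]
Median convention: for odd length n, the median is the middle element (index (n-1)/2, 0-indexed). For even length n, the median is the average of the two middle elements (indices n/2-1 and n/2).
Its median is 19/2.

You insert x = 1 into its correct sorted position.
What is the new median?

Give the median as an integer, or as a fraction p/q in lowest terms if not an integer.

Answer: 8

Derivation:
Old list (sorted, length 10): [-10, -5, -1, 5, 8, 11, 14, 15, 16, 19]
Old median = 19/2
Insert x = 1
Old length even (10). Middle pair: indices 4,5 = 8,11.
New length odd (11). New median = single middle element.
x = 1: 3 elements are < x, 7 elements are > x.
New sorted list: [-10, -5, -1, 1, 5, 8, 11, 14, 15, 16, 19]
New median = 8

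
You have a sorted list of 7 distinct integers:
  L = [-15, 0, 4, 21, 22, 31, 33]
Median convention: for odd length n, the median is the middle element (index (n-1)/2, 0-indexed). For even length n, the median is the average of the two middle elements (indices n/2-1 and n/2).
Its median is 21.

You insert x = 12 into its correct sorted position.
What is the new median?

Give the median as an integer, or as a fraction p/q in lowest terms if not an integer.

Answer: 33/2

Derivation:
Old list (sorted, length 7): [-15, 0, 4, 21, 22, 31, 33]
Old median = 21
Insert x = 12
Old length odd (7). Middle was index 3 = 21.
New length even (8). New median = avg of two middle elements.
x = 12: 3 elements are < x, 4 elements are > x.
New sorted list: [-15, 0, 4, 12, 21, 22, 31, 33]
New median = 33/2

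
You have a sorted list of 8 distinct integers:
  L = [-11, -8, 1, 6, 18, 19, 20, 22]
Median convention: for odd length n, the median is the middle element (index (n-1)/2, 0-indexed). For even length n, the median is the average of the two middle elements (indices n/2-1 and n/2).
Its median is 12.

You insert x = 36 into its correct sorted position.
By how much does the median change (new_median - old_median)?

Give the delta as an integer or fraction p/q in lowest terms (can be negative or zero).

Answer: 6

Derivation:
Old median = 12
After inserting x = 36: new sorted = [-11, -8, 1, 6, 18, 19, 20, 22, 36]
New median = 18
Delta = 18 - 12 = 6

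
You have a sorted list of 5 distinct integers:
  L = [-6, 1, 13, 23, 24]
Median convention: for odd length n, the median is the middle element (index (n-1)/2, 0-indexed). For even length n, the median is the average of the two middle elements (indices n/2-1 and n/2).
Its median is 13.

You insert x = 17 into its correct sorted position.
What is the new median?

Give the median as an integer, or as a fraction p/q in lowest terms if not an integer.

Old list (sorted, length 5): [-6, 1, 13, 23, 24]
Old median = 13
Insert x = 17
Old length odd (5). Middle was index 2 = 13.
New length even (6). New median = avg of two middle elements.
x = 17: 3 elements are < x, 2 elements are > x.
New sorted list: [-6, 1, 13, 17, 23, 24]
New median = 15

Answer: 15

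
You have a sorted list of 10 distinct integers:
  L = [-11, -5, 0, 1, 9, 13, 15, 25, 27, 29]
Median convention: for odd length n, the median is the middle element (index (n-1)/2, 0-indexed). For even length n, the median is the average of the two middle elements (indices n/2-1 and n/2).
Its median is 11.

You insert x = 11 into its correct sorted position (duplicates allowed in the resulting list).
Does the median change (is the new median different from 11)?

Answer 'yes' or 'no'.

Answer: no

Derivation:
Old median = 11
Insert x = 11
New median = 11
Changed? no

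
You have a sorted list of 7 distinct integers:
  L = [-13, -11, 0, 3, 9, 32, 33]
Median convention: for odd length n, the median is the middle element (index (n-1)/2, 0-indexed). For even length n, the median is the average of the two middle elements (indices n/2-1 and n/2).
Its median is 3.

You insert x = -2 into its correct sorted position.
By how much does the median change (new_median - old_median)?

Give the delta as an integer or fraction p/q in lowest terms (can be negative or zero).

Old median = 3
After inserting x = -2: new sorted = [-13, -11, -2, 0, 3, 9, 32, 33]
New median = 3/2
Delta = 3/2 - 3 = -3/2

Answer: -3/2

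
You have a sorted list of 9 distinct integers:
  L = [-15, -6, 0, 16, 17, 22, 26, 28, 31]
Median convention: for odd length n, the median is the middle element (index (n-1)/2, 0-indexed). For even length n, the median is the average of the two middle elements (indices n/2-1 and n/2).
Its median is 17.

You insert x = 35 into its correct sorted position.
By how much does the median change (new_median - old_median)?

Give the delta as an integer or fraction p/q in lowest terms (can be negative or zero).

Answer: 5/2

Derivation:
Old median = 17
After inserting x = 35: new sorted = [-15, -6, 0, 16, 17, 22, 26, 28, 31, 35]
New median = 39/2
Delta = 39/2 - 17 = 5/2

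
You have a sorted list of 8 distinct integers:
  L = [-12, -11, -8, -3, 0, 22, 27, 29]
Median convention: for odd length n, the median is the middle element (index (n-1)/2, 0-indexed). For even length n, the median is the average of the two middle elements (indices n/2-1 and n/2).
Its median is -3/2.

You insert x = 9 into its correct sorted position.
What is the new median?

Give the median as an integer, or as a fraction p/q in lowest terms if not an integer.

Old list (sorted, length 8): [-12, -11, -8, -3, 0, 22, 27, 29]
Old median = -3/2
Insert x = 9
Old length even (8). Middle pair: indices 3,4 = -3,0.
New length odd (9). New median = single middle element.
x = 9: 5 elements are < x, 3 elements are > x.
New sorted list: [-12, -11, -8, -3, 0, 9, 22, 27, 29]
New median = 0

Answer: 0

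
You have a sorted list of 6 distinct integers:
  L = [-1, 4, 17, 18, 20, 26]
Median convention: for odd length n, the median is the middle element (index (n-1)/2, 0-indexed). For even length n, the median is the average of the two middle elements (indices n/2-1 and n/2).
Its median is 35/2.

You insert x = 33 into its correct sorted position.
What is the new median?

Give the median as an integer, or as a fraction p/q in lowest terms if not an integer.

Answer: 18

Derivation:
Old list (sorted, length 6): [-1, 4, 17, 18, 20, 26]
Old median = 35/2
Insert x = 33
Old length even (6). Middle pair: indices 2,3 = 17,18.
New length odd (7). New median = single middle element.
x = 33: 6 elements are < x, 0 elements are > x.
New sorted list: [-1, 4, 17, 18, 20, 26, 33]
New median = 18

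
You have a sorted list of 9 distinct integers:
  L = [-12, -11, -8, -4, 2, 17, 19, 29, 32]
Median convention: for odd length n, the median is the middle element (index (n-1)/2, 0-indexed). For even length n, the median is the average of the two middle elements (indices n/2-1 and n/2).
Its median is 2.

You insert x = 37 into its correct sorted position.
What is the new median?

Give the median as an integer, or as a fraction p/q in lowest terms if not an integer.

Answer: 19/2

Derivation:
Old list (sorted, length 9): [-12, -11, -8, -4, 2, 17, 19, 29, 32]
Old median = 2
Insert x = 37
Old length odd (9). Middle was index 4 = 2.
New length even (10). New median = avg of two middle elements.
x = 37: 9 elements are < x, 0 elements are > x.
New sorted list: [-12, -11, -8, -4, 2, 17, 19, 29, 32, 37]
New median = 19/2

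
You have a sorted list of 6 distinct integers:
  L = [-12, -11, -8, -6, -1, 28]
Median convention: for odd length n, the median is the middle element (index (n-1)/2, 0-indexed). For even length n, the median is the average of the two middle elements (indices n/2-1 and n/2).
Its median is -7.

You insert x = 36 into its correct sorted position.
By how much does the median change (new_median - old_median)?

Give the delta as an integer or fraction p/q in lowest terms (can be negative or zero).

Old median = -7
After inserting x = 36: new sorted = [-12, -11, -8, -6, -1, 28, 36]
New median = -6
Delta = -6 - -7 = 1

Answer: 1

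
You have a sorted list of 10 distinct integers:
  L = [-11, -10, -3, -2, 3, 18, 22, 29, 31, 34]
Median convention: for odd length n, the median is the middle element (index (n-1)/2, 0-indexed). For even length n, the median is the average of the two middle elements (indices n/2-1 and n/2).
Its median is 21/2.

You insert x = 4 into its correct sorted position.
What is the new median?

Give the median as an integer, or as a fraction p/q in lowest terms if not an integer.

Old list (sorted, length 10): [-11, -10, -3, -2, 3, 18, 22, 29, 31, 34]
Old median = 21/2
Insert x = 4
Old length even (10). Middle pair: indices 4,5 = 3,18.
New length odd (11). New median = single middle element.
x = 4: 5 elements are < x, 5 elements are > x.
New sorted list: [-11, -10, -3, -2, 3, 4, 18, 22, 29, 31, 34]
New median = 4

Answer: 4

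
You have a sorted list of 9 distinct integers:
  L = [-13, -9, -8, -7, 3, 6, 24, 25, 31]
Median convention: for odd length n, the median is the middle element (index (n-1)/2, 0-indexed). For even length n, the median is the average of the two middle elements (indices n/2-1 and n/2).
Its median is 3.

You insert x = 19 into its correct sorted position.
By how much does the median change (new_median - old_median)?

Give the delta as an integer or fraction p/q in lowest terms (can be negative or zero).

Old median = 3
After inserting x = 19: new sorted = [-13, -9, -8, -7, 3, 6, 19, 24, 25, 31]
New median = 9/2
Delta = 9/2 - 3 = 3/2

Answer: 3/2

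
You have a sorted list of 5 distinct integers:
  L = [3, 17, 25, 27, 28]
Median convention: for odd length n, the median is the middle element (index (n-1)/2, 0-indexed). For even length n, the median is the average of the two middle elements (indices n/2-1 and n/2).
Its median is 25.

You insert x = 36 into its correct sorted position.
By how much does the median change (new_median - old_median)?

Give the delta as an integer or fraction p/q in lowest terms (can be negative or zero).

Answer: 1

Derivation:
Old median = 25
After inserting x = 36: new sorted = [3, 17, 25, 27, 28, 36]
New median = 26
Delta = 26 - 25 = 1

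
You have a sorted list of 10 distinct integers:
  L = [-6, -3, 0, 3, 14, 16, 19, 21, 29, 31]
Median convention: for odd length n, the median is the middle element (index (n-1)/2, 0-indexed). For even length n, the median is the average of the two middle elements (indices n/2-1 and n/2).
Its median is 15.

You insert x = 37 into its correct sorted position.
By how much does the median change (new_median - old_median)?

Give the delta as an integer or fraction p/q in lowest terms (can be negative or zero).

Answer: 1

Derivation:
Old median = 15
After inserting x = 37: new sorted = [-6, -3, 0, 3, 14, 16, 19, 21, 29, 31, 37]
New median = 16
Delta = 16 - 15 = 1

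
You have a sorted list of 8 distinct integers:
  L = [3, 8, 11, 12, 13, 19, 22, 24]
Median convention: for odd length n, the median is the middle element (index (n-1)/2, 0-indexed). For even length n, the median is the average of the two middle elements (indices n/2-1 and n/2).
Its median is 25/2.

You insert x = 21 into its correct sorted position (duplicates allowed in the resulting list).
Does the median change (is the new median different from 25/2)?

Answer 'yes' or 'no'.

Old median = 25/2
Insert x = 21
New median = 13
Changed? yes

Answer: yes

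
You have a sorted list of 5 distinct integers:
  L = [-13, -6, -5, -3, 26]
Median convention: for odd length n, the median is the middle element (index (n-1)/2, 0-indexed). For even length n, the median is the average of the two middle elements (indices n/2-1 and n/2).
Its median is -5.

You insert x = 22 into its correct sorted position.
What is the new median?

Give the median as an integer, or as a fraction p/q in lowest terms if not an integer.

Old list (sorted, length 5): [-13, -6, -5, -3, 26]
Old median = -5
Insert x = 22
Old length odd (5). Middle was index 2 = -5.
New length even (6). New median = avg of two middle elements.
x = 22: 4 elements are < x, 1 elements are > x.
New sorted list: [-13, -6, -5, -3, 22, 26]
New median = -4

Answer: -4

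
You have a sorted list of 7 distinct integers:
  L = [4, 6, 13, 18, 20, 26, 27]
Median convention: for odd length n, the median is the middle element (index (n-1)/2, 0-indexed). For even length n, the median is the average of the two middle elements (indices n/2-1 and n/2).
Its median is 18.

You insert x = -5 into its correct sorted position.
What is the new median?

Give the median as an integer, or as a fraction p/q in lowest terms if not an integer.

Answer: 31/2

Derivation:
Old list (sorted, length 7): [4, 6, 13, 18, 20, 26, 27]
Old median = 18
Insert x = -5
Old length odd (7). Middle was index 3 = 18.
New length even (8). New median = avg of two middle elements.
x = -5: 0 elements are < x, 7 elements are > x.
New sorted list: [-5, 4, 6, 13, 18, 20, 26, 27]
New median = 31/2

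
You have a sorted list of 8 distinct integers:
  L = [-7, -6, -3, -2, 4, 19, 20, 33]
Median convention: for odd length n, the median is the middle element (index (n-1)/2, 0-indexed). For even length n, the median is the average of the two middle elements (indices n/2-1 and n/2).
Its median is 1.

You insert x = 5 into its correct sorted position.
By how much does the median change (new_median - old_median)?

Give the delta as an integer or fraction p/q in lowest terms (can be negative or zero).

Old median = 1
After inserting x = 5: new sorted = [-7, -6, -3, -2, 4, 5, 19, 20, 33]
New median = 4
Delta = 4 - 1 = 3

Answer: 3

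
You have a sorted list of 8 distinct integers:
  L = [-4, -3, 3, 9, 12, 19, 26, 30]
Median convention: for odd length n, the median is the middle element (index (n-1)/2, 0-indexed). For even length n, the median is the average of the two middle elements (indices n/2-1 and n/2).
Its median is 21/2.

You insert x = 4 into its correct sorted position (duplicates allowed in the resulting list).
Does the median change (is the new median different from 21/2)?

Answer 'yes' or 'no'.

Old median = 21/2
Insert x = 4
New median = 9
Changed? yes

Answer: yes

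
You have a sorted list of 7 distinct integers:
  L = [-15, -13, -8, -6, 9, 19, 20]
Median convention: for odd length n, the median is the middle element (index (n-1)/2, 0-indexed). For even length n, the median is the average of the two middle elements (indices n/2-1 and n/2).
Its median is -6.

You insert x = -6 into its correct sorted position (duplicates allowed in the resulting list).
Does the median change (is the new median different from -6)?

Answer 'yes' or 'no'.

Answer: no

Derivation:
Old median = -6
Insert x = -6
New median = -6
Changed? no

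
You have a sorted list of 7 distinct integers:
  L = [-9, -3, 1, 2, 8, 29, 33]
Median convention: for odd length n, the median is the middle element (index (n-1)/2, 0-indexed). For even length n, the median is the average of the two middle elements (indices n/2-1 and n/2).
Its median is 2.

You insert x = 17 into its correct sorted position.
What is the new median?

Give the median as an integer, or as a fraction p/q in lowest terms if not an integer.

Answer: 5

Derivation:
Old list (sorted, length 7): [-9, -3, 1, 2, 8, 29, 33]
Old median = 2
Insert x = 17
Old length odd (7). Middle was index 3 = 2.
New length even (8). New median = avg of two middle elements.
x = 17: 5 elements are < x, 2 elements are > x.
New sorted list: [-9, -3, 1, 2, 8, 17, 29, 33]
New median = 5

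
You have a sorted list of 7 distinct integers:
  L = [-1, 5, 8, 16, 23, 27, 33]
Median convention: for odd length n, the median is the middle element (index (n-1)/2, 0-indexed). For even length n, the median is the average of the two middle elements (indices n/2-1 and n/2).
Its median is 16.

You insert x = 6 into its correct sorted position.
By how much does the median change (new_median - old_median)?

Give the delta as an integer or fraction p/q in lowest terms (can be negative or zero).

Answer: -4

Derivation:
Old median = 16
After inserting x = 6: new sorted = [-1, 5, 6, 8, 16, 23, 27, 33]
New median = 12
Delta = 12 - 16 = -4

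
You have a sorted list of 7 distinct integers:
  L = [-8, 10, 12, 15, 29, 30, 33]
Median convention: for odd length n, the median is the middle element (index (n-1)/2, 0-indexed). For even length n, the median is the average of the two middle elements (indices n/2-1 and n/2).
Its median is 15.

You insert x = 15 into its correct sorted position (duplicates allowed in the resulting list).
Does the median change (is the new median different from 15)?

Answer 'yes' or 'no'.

Answer: no

Derivation:
Old median = 15
Insert x = 15
New median = 15
Changed? no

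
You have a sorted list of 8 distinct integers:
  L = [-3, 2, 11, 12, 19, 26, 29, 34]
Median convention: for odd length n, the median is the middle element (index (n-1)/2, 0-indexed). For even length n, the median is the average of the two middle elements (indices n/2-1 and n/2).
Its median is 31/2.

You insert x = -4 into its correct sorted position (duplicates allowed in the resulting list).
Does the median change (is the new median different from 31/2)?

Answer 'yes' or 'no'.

Answer: yes

Derivation:
Old median = 31/2
Insert x = -4
New median = 12
Changed? yes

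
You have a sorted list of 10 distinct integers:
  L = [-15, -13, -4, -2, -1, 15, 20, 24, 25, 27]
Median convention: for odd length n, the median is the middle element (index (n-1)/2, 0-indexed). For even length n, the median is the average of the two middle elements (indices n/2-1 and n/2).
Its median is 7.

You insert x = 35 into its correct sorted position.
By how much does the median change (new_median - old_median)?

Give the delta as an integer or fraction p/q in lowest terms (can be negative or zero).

Answer: 8

Derivation:
Old median = 7
After inserting x = 35: new sorted = [-15, -13, -4, -2, -1, 15, 20, 24, 25, 27, 35]
New median = 15
Delta = 15 - 7 = 8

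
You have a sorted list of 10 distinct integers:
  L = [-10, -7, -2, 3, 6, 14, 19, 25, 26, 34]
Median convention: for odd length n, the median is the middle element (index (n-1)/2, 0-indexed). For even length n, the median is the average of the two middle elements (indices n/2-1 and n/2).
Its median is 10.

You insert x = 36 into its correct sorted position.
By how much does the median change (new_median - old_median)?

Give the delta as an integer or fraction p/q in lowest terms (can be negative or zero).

Old median = 10
After inserting x = 36: new sorted = [-10, -7, -2, 3, 6, 14, 19, 25, 26, 34, 36]
New median = 14
Delta = 14 - 10 = 4

Answer: 4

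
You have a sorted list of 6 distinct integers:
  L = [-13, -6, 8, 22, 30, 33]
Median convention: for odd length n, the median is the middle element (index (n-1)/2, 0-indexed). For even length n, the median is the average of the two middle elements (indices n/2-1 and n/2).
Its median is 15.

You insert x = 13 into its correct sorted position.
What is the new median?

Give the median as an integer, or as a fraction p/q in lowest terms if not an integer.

Answer: 13

Derivation:
Old list (sorted, length 6): [-13, -6, 8, 22, 30, 33]
Old median = 15
Insert x = 13
Old length even (6). Middle pair: indices 2,3 = 8,22.
New length odd (7). New median = single middle element.
x = 13: 3 elements are < x, 3 elements are > x.
New sorted list: [-13, -6, 8, 13, 22, 30, 33]
New median = 13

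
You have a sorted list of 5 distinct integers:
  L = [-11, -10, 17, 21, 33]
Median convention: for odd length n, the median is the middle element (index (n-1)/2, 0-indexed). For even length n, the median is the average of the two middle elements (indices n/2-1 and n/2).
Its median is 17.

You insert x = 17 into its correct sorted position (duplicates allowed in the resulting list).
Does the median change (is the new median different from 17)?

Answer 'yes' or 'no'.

Answer: no

Derivation:
Old median = 17
Insert x = 17
New median = 17
Changed? no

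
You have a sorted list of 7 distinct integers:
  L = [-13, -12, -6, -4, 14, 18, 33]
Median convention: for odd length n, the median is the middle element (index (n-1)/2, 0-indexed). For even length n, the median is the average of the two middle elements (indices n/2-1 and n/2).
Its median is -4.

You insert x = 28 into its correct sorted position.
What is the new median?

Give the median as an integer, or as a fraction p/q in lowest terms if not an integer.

Answer: 5

Derivation:
Old list (sorted, length 7): [-13, -12, -6, -4, 14, 18, 33]
Old median = -4
Insert x = 28
Old length odd (7). Middle was index 3 = -4.
New length even (8). New median = avg of two middle elements.
x = 28: 6 elements are < x, 1 elements are > x.
New sorted list: [-13, -12, -6, -4, 14, 18, 28, 33]
New median = 5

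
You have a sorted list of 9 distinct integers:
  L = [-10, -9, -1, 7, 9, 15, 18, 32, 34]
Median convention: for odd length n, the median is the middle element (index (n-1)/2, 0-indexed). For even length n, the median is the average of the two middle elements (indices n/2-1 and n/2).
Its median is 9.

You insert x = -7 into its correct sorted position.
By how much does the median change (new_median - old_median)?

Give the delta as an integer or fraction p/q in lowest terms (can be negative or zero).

Answer: -1

Derivation:
Old median = 9
After inserting x = -7: new sorted = [-10, -9, -7, -1, 7, 9, 15, 18, 32, 34]
New median = 8
Delta = 8 - 9 = -1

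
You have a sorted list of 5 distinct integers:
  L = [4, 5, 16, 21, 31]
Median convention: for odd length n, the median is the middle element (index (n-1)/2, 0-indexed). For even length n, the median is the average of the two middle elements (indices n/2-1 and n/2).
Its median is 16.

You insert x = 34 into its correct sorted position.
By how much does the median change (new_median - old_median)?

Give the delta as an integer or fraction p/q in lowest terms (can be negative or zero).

Old median = 16
After inserting x = 34: new sorted = [4, 5, 16, 21, 31, 34]
New median = 37/2
Delta = 37/2 - 16 = 5/2

Answer: 5/2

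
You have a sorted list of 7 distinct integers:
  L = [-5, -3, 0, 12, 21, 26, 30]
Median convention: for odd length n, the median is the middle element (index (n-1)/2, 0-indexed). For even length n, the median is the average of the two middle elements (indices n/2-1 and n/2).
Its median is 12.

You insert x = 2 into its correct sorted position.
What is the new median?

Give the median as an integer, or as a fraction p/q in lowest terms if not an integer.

Answer: 7

Derivation:
Old list (sorted, length 7): [-5, -3, 0, 12, 21, 26, 30]
Old median = 12
Insert x = 2
Old length odd (7). Middle was index 3 = 12.
New length even (8). New median = avg of two middle elements.
x = 2: 3 elements are < x, 4 elements are > x.
New sorted list: [-5, -3, 0, 2, 12, 21, 26, 30]
New median = 7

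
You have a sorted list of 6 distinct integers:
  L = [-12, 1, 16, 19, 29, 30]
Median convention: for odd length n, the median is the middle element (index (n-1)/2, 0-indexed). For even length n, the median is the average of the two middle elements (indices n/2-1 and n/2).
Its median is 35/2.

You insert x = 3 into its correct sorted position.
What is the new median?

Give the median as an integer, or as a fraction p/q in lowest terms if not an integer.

Answer: 16

Derivation:
Old list (sorted, length 6): [-12, 1, 16, 19, 29, 30]
Old median = 35/2
Insert x = 3
Old length even (6). Middle pair: indices 2,3 = 16,19.
New length odd (7). New median = single middle element.
x = 3: 2 elements are < x, 4 elements are > x.
New sorted list: [-12, 1, 3, 16, 19, 29, 30]
New median = 16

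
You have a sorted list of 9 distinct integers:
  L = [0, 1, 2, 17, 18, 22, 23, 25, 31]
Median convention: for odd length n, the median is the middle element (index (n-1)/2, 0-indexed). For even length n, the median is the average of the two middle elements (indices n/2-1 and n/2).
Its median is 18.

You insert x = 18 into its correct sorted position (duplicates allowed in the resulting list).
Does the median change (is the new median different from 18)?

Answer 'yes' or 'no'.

Old median = 18
Insert x = 18
New median = 18
Changed? no

Answer: no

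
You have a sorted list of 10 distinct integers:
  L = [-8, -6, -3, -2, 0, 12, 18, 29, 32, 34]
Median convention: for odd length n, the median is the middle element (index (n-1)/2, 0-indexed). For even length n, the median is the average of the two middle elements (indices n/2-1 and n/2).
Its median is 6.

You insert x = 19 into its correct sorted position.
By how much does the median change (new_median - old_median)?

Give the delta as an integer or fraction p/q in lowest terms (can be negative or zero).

Old median = 6
After inserting x = 19: new sorted = [-8, -6, -3, -2, 0, 12, 18, 19, 29, 32, 34]
New median = 12
Delta = 12 - 6 = 6

Answer: 6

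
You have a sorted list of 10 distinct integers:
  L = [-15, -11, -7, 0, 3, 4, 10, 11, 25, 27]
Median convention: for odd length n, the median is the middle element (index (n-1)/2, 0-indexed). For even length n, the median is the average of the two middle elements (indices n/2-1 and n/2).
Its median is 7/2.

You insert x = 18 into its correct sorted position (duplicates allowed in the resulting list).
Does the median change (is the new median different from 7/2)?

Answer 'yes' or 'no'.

Old median = 7/2
Insert x = 18
New median = 4
Changed? yes

Answer: yes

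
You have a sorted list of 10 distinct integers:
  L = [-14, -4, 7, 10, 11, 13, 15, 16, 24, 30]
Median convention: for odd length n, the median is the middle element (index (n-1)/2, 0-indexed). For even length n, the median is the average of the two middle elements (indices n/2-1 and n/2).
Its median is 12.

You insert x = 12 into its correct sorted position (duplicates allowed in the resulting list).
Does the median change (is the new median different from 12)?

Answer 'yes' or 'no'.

Old median = 12
Insert x = 12
New median = 12
Changed? no

Answer: no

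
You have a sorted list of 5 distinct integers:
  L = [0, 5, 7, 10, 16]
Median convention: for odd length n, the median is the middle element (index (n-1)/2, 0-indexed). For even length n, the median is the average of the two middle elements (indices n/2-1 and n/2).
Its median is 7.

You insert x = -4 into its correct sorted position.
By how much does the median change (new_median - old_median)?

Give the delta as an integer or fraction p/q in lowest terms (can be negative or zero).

Old median = 7
After inserting x = -4: new sorted = [-4, 0, 5, 7, 10, 16]
New median = 6
Delta = 6 - 7 = -1

Answer: -1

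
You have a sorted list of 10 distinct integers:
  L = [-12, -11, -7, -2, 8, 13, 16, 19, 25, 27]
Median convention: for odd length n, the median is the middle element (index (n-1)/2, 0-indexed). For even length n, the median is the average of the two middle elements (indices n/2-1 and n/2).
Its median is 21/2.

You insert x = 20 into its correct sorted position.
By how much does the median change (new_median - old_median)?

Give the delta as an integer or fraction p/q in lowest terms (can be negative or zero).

Old median = 21/2
After inserting x = 20: new sorted = [-12, -11, -7, -2, 8, 13, 16, 19, 20, 25, 27]
New median = 13
Delta = 13 - 21/2 = 5/2

Answer: 5/2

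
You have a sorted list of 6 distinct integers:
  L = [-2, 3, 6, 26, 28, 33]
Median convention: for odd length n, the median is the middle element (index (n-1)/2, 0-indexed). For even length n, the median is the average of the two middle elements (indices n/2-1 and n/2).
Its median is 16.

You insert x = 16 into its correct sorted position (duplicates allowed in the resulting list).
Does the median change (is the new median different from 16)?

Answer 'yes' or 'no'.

Old median = 16
Insert x = 16
New median = 16
Changed? no

Answer: no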